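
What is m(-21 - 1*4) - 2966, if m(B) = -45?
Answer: -3011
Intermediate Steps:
m(-21 - 1*4) - 2966 = -45 - 2966 = -3011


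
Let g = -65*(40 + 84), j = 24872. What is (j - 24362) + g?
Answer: -7550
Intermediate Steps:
g = -8060 (g = -65*124 = -8060)
(j - 24362) + g = (24872 - 24362) - 8060 = 510 - 8060 = -7550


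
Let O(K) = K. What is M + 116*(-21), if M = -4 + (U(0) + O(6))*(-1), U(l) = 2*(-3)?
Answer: -2440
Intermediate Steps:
U(l) = -6
M = -4 (M = -4 + (-6 + 6)*(-1) = -4 + 0*(-1) = -4 + 0 = -4)
M + 116*(-21) = -4 + 116*(-21) = -4 - 2436 = -2440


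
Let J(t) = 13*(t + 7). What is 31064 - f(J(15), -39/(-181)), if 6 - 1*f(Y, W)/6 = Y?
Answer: 32744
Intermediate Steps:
J(t) = 91 + 13*t (J(t) = 13*(7 + t) = 91 + 13*t)
f(Y, W) = 36 - 6*Y
31064 - f(J(15), -39/(-181)) = 31064 - (36 - 6*(91 + 13*15)) = 31064 - (36 - 6*(91 + 195)) = 31064 - (36 - 6*286) = 31064 - (36 - 1716) = 31064 - 1*(-1680) = 31064 + 1680 = 32744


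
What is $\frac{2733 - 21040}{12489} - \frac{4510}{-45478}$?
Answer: $- \frac{388120178}{283987371} \approx -1.3667$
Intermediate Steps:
$\frac{2733 - 21040}{12489} - \frac{4510}{-45478} = \left(2733 - 21040\right) \frac{1}{12489} - - \frac{2255}{22739} = \left(-18307\right) \frac{1}{12489} + \frac{2255}{22739} = - \frac{18307}{12489} + \frac{2255}{22739} = - \frac{388120178}{283987371}$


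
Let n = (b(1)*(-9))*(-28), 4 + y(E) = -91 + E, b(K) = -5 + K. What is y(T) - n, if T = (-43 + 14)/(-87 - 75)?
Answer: 147935/162 ≈ 913.18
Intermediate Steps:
T = 29/162 (T = -29/(-162) = -29*(-1/162) = 29/162 ≈ 0.17901)
y(E) = -95 + E (y(E) = -4 + (-91 + E) = -95 + E)
n = -1008 (n = ((-5 + 1)*(-9))*(-28) = -4*(-9)*(-28) = 36*(-28) = -1008)
y(T) - n = (-95 + 29/162) - 1*(-1008) = -15361/162 + 1008 = 147935/162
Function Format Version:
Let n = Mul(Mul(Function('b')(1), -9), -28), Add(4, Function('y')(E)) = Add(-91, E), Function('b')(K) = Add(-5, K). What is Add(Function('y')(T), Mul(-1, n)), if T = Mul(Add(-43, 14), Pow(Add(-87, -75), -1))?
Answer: Rational(147935, 162) ≈ 913.18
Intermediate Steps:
T = Rational(29, 162) (T = Mul(-29, Pow(-162, -1)) = Mul(-29, Rational(-1, 162)) = Rational(29, 162) ≈ 0.17901)
Function('y')(E) = Add(-95, E) (Function('y')(E) = Add(-4, Add(-91, E)) = Add(-95, E))
n = -1008 (n = Mul(Mul(Add(-5, 1), -9), -28) = Mul(Mul(-4, -9), -28) = Mul(36, -28) = -1008)
Add(Function('y')(T), Mul(-1, n)) = Add(Add(-95, Rational(29, 162)), Mul(-1, -1008)) = Add(Rational(-15361, 162), 1008) = Rational(147935, 162)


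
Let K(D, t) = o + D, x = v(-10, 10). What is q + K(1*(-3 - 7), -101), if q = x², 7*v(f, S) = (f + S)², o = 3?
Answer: -7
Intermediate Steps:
v(f, S) = (S + f)²/7 (v(f, S) = (f + S)²/7 = (S + f)²/7)
x = 0 (x = (10 - 10)²/7 = (⅐)*0² = (⅐)*0 = 0)
K(D, t) = 3 + D
q = 0 (q = 0² = 0)
q + K(1*(-3 - 7), -101) = 0 + (3 + 1*(-3 - 7)) = 0 + (3 + 1*(-10)) = 0 + (3 - 10) = 0 - 7 = -7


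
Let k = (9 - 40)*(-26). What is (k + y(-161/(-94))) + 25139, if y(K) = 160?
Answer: 26105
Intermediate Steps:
k = 806 (k = -31*(-26) = 806)
(k + y(-161/(-94))) + 25139 = (806 + 160) + 25139 = 966 + 25139 = 26105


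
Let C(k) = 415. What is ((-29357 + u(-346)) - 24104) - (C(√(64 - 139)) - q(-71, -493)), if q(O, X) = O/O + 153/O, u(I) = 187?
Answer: -3812001/71 ≈ -53690.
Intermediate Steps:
q(O, X) = 1 + 153/O
((-29357 + u(-346)) - 24104) - (C(√(64 - 139)) - q(-71, -493)) = ((-29357 + 187) - 24104) - (415 - (153 - 71)/(-71)) = (-29170 - 24104) - (415 - (-1)*82/71) = -53274 - (415 - 1*(-82/71)) = -53274 - (415 + 82/71) = -53274 - 1*29547/71 = -53274 - 29547/71 = -3812001/71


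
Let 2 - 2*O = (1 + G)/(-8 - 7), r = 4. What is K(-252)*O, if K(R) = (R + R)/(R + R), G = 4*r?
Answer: 47/30 ≈ 1.5667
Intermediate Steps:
G = 16 (G = 4*4 = 16)
K(R) = 1 (K(R) = (2*R)/((2*R)) = (2*R)*(1/(2*R)) = 1)
O = 47/30 (O = 1 - (1 + 16)/(2*(-8 - 7)) = 1 - 17/(2*(-15)) = 1 - 17*(-1)/(2*15) = 1 - ½*(-17/15) = 1 + 17/30 = 47/30 ≈ 1.5667)
K(-252)*O = 1*(47/30) = 47/30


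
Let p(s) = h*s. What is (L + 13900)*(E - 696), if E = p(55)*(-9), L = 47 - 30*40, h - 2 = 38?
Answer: -261262512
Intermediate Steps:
h = 40 (h = 2 + 38 = 40)
p(s) = 40*s
L = -1153 (L = 47 - 1200 = -1153)
E = -19800 (E = (40*55)*(-9) = 2200*(-9) = -19800)
(L + 13900)*(E - 696) = (-1153 + 13900)*(-19800 - 696) = 12747*(-20496) = -261262512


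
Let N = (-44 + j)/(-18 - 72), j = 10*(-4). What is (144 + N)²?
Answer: 4726276/225 ≈ 21006.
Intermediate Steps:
j = -40
N = 14/15 (N = (-44 - 40)/(-18 - 72) = -84/(-90) = -84*(-1/90) = 14/15 ≈ 0.93333)
(144 + N)² = (144 + 14/15)² = (2174/15)² = 4726276/225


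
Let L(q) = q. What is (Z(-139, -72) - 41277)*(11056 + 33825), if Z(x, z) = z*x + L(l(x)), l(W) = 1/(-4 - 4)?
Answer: -11227116793/8 ≈ -1.4034e+9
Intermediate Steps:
l(W) = -1/8 (l(W) = 1/(-8) = -1/8)
Z(x, z) = -1/8 + x*z (Z(x, z) = z*x - 1/8 = x*z - 1/8 = -1/8 + x*z)
(Z(-139, -72) - 41277)*(11056 + 33825) = ((-1/8 - 139*(-72)) - 41277)*(11056 + 33825) = ((-1/8 + 10008) - 41277)*44881 = (80063/8 - 41277)*44881 = -250153/8*44881 = -11227116793/8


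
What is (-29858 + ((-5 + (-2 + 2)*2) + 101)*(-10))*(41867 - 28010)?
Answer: -427045026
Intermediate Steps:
(-29858 + ((-5 + (-2 + 2)*2) + 101)*(-10))*(41867 - 28010) = (-29858 + ((-5 + 0*2) + 101)*(-10))*13857 = (-29858 + ((-5 + 0) + 101)*(-10))*13857 = (-29858 + (-5 + 101)*(-10))*13857 = (-29858 + 96*(-10))*13857 = (-29858 - 960)*13857 = -30818*13857 = -427045026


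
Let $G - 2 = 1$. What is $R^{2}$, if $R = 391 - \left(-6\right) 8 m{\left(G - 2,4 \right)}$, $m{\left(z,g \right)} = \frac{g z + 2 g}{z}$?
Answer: $935089$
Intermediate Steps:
$G = 3$ ($G = 2 + 1 = 3$)
$m{\left(z,g \right)} = \frac{2 g + g z}{z}$
$R = 967$ ($R = 391 - \left(-6\right) 8 \frac{4 \left(2 + \left(3 - 2\right)\right)}{3 - 2} = 391 - - 48 \frac{4 \left(2 + \left(3 - 2\right)\right)}{3 - 2} = 391 - - 48 \frac{4 \left(2 + 1\right)}{1} = 391 - - 48 \cdot 4 \cdot 1 \cdot 3 = 391 - \left(-48\right) 12 = 391 - -576 = 391 + 576 = 967$)
$R^{2} = 967^{2} = 935089$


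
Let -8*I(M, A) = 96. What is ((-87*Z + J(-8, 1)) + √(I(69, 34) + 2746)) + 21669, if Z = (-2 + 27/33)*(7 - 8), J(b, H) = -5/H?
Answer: 237173/11 + √2734 ≈ 21613.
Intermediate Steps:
I(M, A) = -12 (I(M, A) = -⅛*96 = -12)
Z = 13/11 (Z = (-2 + 27*(1/33))*(-1) = (-2 + 9/11)*(-1) = -13/11*(-1) = 13/11 ≈ 1.1818)
((-87*Z + J(-8, 1)) + √(I(69, 34) + 2746)) + 21669 = ((-87*13/11 - 5/1) + √(-12 + 2746)) + 21669 = ((-1131/11 - 5*1) + √2734) + 21669 = ((-1131/11 - 5) + √2734) + 21669 = (-1186/11 + √2734) + 21669 = 237173/11 + √2734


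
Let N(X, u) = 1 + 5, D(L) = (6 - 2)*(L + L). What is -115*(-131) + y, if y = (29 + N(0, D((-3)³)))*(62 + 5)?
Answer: 17410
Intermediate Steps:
D(L) = 8*L (D(L) = 4*(2*L) = 8*L)
N(X, u) = 6
y = 2345 (y = (29 + 6)*(62 + 5) = 35*67 = 2345)
-115*(-131) + y = -115*(-131) + 2345 = 15065 + 2345 = 17410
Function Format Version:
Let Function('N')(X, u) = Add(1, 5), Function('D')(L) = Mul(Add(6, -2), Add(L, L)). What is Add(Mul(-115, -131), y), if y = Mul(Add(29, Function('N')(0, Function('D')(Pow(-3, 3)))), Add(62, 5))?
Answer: 17410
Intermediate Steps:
Function('D')(L) = Mul(8, L) (Function('D')(L) = Mul(4, Mul(2, L)) = Mul(8, L))
Function('N')(X, u) = 6
y = 2345 (y = Mul(Add(29, 6), Add(62, 5)) = Mul(35, 67) = 2345)
Add(Mul(-115, -131), y) = Add(Mul(-115, -131), 2345) = Add(15065, 2345) = 17410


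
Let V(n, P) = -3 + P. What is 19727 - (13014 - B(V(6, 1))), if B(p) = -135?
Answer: 6578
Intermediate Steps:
19727 - (13014 - B(V(6, 1))) = 19727 - (13014 - 1*(-135)) = 19727 - (13014 + 135) = 19727 - 1*13149 = 19727 - 13149 = 6578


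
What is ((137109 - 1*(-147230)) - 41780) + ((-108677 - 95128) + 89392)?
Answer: 128146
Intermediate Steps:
((137109 - 1*(-147230)) - 41780) + ((-108677 - 95128) + 89392) = ((137109 + 147230) - 41780) + (-203805 + 89392) = (284339 - 41780) - 114413 = 242559 - 114413 = 128146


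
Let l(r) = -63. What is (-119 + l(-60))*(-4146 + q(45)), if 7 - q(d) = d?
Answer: 761488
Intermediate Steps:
q(d) = 7 - d
(-119 + l(-60))*(-4146 + q(45)) = (-119 - 63)*(-4146 + (7 - 1*45)) = -182*(-4146 + (7 - 45)) = -182*(-4146 - 38) = -182*(-4184) = 761488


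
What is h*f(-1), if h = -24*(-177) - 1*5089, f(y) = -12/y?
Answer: -10092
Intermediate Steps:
h = -841 (h = 4248 - 5089 = -841)
h*f(-1) = -(-10092)/(-1) = -(-10092)*(-1) = -841*12 = -10092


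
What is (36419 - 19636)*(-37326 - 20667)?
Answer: -973296519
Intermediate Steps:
(36419 - 19636)*(-37326 - 20667) = 16783*(-57993) = -973296519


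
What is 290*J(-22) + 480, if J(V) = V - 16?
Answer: -10540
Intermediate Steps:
J(V) = -16 + V
290*J(-22) + 480 = 290*(-16 - 22) + 480 = 290*(-38) + 480 = -11020 + 480 = -10540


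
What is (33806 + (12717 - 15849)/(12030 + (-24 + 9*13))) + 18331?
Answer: 23409397/449 ≈ 52137.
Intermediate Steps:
(33806 + (12717 - 15849)/(12030 + (-24 + 9*13))) + 18331 = (33806 - 3132/(12030 + (-24 + 117))) + 18331 = (33806 - 3132/(12030 + 93)) + 18331 = (33806 - 3132/12123) + 18331 = (33806 - 3132*1/12123) + 18331 = (33806 - 116/449) + 18331 = 15178778/449 + 18331 = 23409397/449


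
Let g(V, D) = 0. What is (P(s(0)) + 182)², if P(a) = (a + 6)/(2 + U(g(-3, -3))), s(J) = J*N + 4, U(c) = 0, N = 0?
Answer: 34969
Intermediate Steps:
s(J) = 4 (s(J) = J*0 + 4 = 0 + 4 = 4)
P(a) = 3 + a/2 (P(a) = (a + 6)/(2 + 0) = (6 + a)/2 = (6 + a)*(½) = 3 + a/2)
(P(s(0)) + 182)² = ((3 + (½)*4) + 182)² = ((3 + 2) + 182)² = (5 + 182)² = 187² = 34969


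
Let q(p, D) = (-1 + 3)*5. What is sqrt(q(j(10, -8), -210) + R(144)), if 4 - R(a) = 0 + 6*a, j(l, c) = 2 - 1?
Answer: 5*I*sqrt(34) ≈ 29.155*I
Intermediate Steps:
j(l, c) = 1
q(p, D) = 10 (q(p, D) = 2*5 = 10)
R(a) = 4 - 6*a (R(a) = 4 - (0 + 6*a) = 4 - 6*a)
sqrt(q(j(10, -8), -210) + R(144)) = sqrt(10 + (4 - 6*144)) = sqrt(10 + (4 - 864)) = sqrt(10 - 860) = sqrt(-850) = 5*I*sqrt(34)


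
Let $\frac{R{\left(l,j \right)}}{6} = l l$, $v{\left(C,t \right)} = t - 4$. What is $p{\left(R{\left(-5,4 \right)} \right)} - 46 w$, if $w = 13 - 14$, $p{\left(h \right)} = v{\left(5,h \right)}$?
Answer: $192$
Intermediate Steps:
$v{\left(C,t \right)} = -4 + t$ ($v{\left(C,t \right)} = t - 4 = -4 + t$)
$R{\left(l,j \right)} = 6 l^{2}$ ($R{\left(l,j \right)} = 6 l l = 6 l^{2}$)
$p{\left(h \right)} = -4 + h$
$w = -1$ ($w = 13 - 14 = -1$)
$p{\left(R{\left(-5,4 \right)} \right)} - 46 w = \left(-4 + 6 \left(-5\right)^{2}\right) - -46 = \left(-4 + 6 \cdot 25\right) + 46 = \left(-4 + 150\right) + 46 = 146 + 46 = 192$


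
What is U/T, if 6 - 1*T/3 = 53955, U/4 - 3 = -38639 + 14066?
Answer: 1560/2569 ≈ 0.60724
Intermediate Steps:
U = -98280 (U = 12 + 4*(-38639 + 14066) = 12 + 4*(-24573) = 12 - 98292 = -98280)
T = -161847 (T = 18 - 3*53955 = 18 - 161865 = -161847)
U/T = -98280/(-161847) = -98280*(-1/161847) = 1560/2569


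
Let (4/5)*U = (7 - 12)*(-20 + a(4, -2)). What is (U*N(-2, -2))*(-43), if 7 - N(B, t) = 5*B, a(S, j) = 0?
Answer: -91375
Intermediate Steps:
N(B, t) = 7 - 5*B
U = 125 (U = 5*((7 - 12)*(-20 + 0))/4 = 5*(-5*(-20))/4 = (5/4)*100 = 125)
(U*N(-2, -2))*(-43) = (125*(7 - 5*(-2)))*(-43) = (125*(7 + 10))*(-43) = (125*17)*(-43) = 2125*(-43) = -91375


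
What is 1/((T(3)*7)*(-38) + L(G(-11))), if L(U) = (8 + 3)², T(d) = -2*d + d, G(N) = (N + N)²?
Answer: 1/919 ≈ 0.0010881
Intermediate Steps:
G(N) = 4*N² (G(N) = (2*N)² = 4*N²)
T(d) = -d
L(U) = 121 (L(U) = 11² = 121)
1/((T(3)*7)*(-38) + L(G(-11))) = 1/((-1*3*7)*(-38) + 121) = 1/(-3*7*(-38) + 121) = 1/(-21*(-38) + 121) = 1/(798 + 121) = 1/919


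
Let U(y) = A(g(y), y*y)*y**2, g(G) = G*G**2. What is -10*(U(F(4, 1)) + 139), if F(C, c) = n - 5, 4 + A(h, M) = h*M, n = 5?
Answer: -1390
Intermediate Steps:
g(G) = G**3
A(h, M) = -4 + M*h (A(h, M) = -4 + h*M = -4 + M*h)
F(C, c) = 0 (F(C, c) = 5 - 5 = 0)
U(y) = y**2*(-4 + y**5) (U(y) = (-4 + (y*y)*y**3)*y**2 = (-4 + y**2*y**3)*y**2 = (-4 + y**5)*y**2 = y**2*(-4 + y**5))
-10*(U(F(4, 1)) + 139) = -10*(0**2*(-4 + 0**5) + 139) = -10*(0*(-4 + 0) + 139) = -10*(0*(-4) + 139) = -10*(0 + 139) = -10*139 = -1390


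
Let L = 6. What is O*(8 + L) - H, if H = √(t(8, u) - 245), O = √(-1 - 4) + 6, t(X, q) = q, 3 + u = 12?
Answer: 84 - 2*I*√59 + 14*I*√5 ≈ 84.0 + 15.943*I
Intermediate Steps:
u = 9 (u = -3 + 12 = 9)
O = 6 + I*√5 (O = √(-5) + 6 = I*√5 + 6 = 6 + I*√5 ≈ 6.0 + 2.2361*I)
H = 2*I*√59 (H = √(9 - 245) = √(-236) = 2*I*√59 ≈ 15.362*I)
O*(8 + L) - H = (6 + I*√5)*(8 + 6) - 2*I*√59 = (6 + I*√5)*14 - 2*I*√59 = (84 + 14*I*√5) - 2*I*√59 = 84 - 2*I*√59 + 14*I*√5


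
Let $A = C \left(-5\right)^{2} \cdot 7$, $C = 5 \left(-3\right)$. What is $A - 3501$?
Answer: $-6126$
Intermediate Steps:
$C = -15$
$A = -2625$ ($A = - 15 \left(-5\right)^{2} \cdot 7 = \left(-15\right) 25 \cdot 7 = \left(-375\right) 7 = -2625$)
$A - 3501 = -2625 - 3501 = -6126$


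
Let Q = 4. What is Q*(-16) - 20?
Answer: -84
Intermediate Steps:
Q*(-16) - 20 = 4*(-16) - 20 = -64 - 20 = -84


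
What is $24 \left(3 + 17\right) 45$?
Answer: $21600$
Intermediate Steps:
$24 \left(3 + 17\right) 45 = 24 \cdot 20 \cdot 45 = 480 \cdot 45 = 21600$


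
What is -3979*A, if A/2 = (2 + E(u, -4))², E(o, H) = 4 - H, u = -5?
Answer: -795800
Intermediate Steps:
A = 200 (A = 2*(2 + (4 - 1*(-4)))² = 2*(2 + (4 + 4))² = 2*(2 + 8)² = 2*10² = 2*100 = 200)
-3979*A = -3979*200 = -795800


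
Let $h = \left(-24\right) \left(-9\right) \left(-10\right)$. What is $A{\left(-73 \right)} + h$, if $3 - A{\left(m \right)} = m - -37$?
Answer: $-2121$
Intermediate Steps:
$A{\left(m \right)} = -34 - m$ ($A{\left(m \right)} = 3 - \left(m - -37\right) = 3 - \left(m + 37\right) = 3 - \left(37 + m\right) = -34 - m$)
$h = -2160$ ($h = 216 \left(-10\right) = -2160$)
$A{\left(-73 \right)} + h = \left(-34 - -73\right) - 2160 = \left(-34 + 73\right) - 2160 = 39 - 2160 = -2121$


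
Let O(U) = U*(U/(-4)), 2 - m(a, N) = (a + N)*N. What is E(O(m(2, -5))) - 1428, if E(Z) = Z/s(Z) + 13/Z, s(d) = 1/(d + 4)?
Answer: 39053/208 ≈ 187.75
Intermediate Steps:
m(a, N) = 2 - N*(N + a) (m(a, N) = 2 - (a + N)*N = 2 - (N + a)*N = 2 - N*(N + a))
O(U) = -U²/4 (O(U) = U*(U*(-¼)) = U*(-U/4) = -U²/4)
s(d) = 1/(4 + d)
E(Z) = 13/Z + Z*(4 + Z) (E(Z) = Z/(1/(4 + Z)) + 13/Z = Z*(4 + Z) + 13/Z = 13/Z + Z*(4 + Z))
E(O(m(2, -5))) - 1428 = (13 + (-(2 - 1*(-5)² - 1*(-5)*2)²/4)²*(4 - (2 - 1*(-5)² - 1*(-5)*2)²/4))/((-(2 - 1*(-5)² - 1*(-5)*2)²/4)) - 1428 = (13 + (-(2 - 1*25 + 10)²/4)²*(4 - (2 - 1*25 + 10)²/4))/((-(2 - 1*25 + 10)²/4)) - 1428 = (13 + (-(2 - 25 + 10)²/4)²*(4 - (2 - 25 + 10)²/4))/((-(2 - 25 + 10)²/4)) - 1428 = (13 + (-¼*(-13)²)²*(4 - ¼*(-13)²))/((-¼*(-13)²)) - 1428 = (13 + (-¼*169)²*(4 - ¼*169))/((-¼*169)) - 1428 = (13 + (-169/4)²*(4 - 169/4))/(-169/4) - 1428 = -4*(13 + (28561/16)*(-153/4))/169 - 1428 = -4*(13 - 4369833/64)/169 - 1428 = -4/169*(-4369001/64) - 1428 = 336077/208 - 1428 = 39053/208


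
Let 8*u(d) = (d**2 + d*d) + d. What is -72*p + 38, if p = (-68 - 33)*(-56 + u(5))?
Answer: -357199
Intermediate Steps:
u(d) = d**2/4 + d/8 (u(d) = ((d**2 + d*d) + d)/8 = ((d**2 + d**2) + d)/8 = (2*d**2 + d)/8 = (d + 2*d**2)/8 = d**2/4 + d/8)
p = 39693/8 (p = (-68 - 33)*(-56 + (1/8)*5*(1 + 2*5)) = -101*(-56 + (1/8)*5*(1 + 10)) = -101*(-56 + (1/8)*5*11) = -101*(-56 + 55/8) = -101*(-393/8) = 39693/8 ≈ 4961.6)
-72*p + 38 = -72*39693/8 + 38 = -357237 + 38 = -357199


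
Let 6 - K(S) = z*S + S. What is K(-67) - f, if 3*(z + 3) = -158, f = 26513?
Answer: -90509/3 ≈ -30170.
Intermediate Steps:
z = -167/3 (z = -3 + (⅓)*(-158) = -3 - 158/3 = -167/3 ≈ -55.667)
K(S) = 6 + 164*S/3 (K(S) = 6 - (-167*S/3 + S) = 6 - (-164)*S/3 = 6 + 164*S/3)
K(-67) - f = (6 + (164/3)*(-67)) - 1*26513 = (6 - 10988/3) - 26513 = -10970/3 - 26513 = -90509/3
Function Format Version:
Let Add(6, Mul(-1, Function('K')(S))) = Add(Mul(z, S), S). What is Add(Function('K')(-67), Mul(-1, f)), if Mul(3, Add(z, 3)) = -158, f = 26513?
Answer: Rational(-90509, 3) ≈ -30170.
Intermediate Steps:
z = Rational(-167, 3) (z = Add(-3, Mul(Rational(1, 3), -158)) = Add(-3, Rational(-158, 3)) = Rational(-167, 3) ≈ -55.667)
Function('K')(S) = Add(6, Mul(Rational(164, 3), S)) (Function('K')(S) = Add(6, Mul(-1, Add(Mul(Rational(-167, 3), S), S))) = Add(6, Mul(-1, Mul(Rational(-164, 3), S))) = Add(6, Mul(Rational(164, 3), S)))
Add(Function('K')(-67), Mul(-1, f)) = Add(Add(6, Mul(Rational(164, 3), -67)), Mul(-1, 26513)) = Add(Add(6, Rational(-10988, 3)), -26513) = Add(Rational(-10970, 3), -26513) = Rational(-90509, 3)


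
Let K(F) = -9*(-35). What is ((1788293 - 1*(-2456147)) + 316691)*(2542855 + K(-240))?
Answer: 11599731525270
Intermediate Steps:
K(F) = 315
((1788293 - 1*(-2456147)) + 316691)*(2542855 + K(-240)) = ((1788293 - 1*(-2456147)) + 316691)*(2542855 + 315) = ((1788293 + 2456147) + 316691)*2543170 = (4244440 + 316691)*2543170 = 4561131*2543170 = 11599731525270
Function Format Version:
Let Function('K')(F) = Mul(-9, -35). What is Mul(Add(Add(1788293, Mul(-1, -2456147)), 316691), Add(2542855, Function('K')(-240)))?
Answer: 11599731525270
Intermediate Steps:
Function('K')(F) = 315
Mul(Add(Add(1788293, Mul(-1, -2456147)), 316691), Add(2542855, Function('K')(-240))) = Mul(Add(Add(1788293, Mul(-1, -2456147)), 316691), Add(2542855, 315)) = Mul(Add(Add(1788293, 2456147), 316691), 2543170) = Mul(Add(4244440, 316691), 2543170) = Mul(4561131, 2543170) = 11599731525270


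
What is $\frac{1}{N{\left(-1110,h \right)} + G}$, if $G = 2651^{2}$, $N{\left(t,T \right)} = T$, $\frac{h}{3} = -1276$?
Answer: $\frac{1}{7023973} \approx 1.4237 \cdot 10^{-7}$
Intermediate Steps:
$h = -3828$ ($h = 3 \left(-1276\right) = -3828$)
$G = 7027801$
$\frac{1}{N{\left(-1110,h \right)} + G} = \frac{1}{-3828 + 7027801} = \frac{1}{7023973}$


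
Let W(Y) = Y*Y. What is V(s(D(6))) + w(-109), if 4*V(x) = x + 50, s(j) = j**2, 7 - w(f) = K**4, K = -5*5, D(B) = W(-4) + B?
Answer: -780969/2 ≈ -3.9048e+5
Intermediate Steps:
W(Y) = Y**2
D(B) = 16 + B (D(B) = (-4)**2 + B = 16 + B)
K = -25
w(f) = -390618 (w(f) = 7 - 1*(-25)**4 = 7 - 1*390625 = 7 - 390625 = -390618)
V(x) = 25/2 + x/4 (V(x) = (x + 50)/4 = (50 + x)/4 = 25/2 + x/4)
V(s(D(6))) + w(-109) = (25/2 + (16 + 6)**2/4) - 390618 = (25/2 + (1/4)*22**2) - 390618 = (25/2 + (1/4)*484) - 390618 = (25/2 + 121) - 390618 = 267/2 - 390618 = -780969/2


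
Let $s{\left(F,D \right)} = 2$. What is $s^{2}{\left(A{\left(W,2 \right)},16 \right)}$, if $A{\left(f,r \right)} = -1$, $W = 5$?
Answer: $4$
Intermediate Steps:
$s^{2}{\left(A{\left(W,2 \right)},16 \right)} = 2^{2} = 4$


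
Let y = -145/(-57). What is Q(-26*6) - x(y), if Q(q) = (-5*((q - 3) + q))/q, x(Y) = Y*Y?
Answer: -2799025/168948 ≈ -16.567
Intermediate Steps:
y = 145/57 (y = -145*(-1/57) = 145/57 ≈ 2.5439)
x(Y) = Y²
Q(q) = (15 - 10*q)/q (Q(q) = (-5*((-3 + q) + q))/q = (-5*(-3 + 2*q))/q = (15 - 10*q)/q)
Q(-26*6) - x(y) = (-10 + 15/((-26*6))) - (145/57)² = (-10 + 15/(-156)) - 1*21025/3249 = (-10 + 15*(-1/156)) - 21025/3249 = (-10 - 5/52) - 21025/3249 = -525/52 - 21025/3249 = -2799025/168948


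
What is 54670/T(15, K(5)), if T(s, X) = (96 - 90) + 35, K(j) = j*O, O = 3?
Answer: 54670/41 ≈ 1333.4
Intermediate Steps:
K(j) = 3*j (K(j) = j*3 = 3*j)
T(s, X) = 41 (T(s, X) = 6 + 35 = 41)
54670/T(15, K(5)) = 54670/41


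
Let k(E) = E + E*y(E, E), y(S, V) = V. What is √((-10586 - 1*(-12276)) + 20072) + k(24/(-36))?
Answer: -2/9 + 3*√2418 ≈ 147.30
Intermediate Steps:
k(E) = E + E² (k(E) = E + E*E = E + E²)
√((-10586 - 1*(-12276)) + 20072) + k(24/(-36)) = √((-10586 - 1*(-12276)) + 20072) + (24/(-36))*(1 + 24/(-36)) = √((-10586 + 12276) + 20072) + (24*(-1/36))*(1 + 24*(-1/36)) = √(1690 + 20072) - 2*(1 - ⅔)/3 = √21762 - ⅔*⅓ = 3*√2418 - 2/9 = -2/9 + 3*√2418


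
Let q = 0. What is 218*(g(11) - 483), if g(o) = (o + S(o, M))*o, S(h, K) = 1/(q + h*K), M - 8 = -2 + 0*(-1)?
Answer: -236639/3 ≈ -78880.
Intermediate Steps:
M = 6 (M = 8 + (-2 + 0*(-1)) = 8 + (-2 + 0) = 8 - 2 = 6)
S(h, K) = 1/(K*h) (S(h, K) = 1/(0 + h*K) = 1/(0 + K*h) = 1/(K*h))
g(o) = o*(o + 1/(6*o)) (g(o) = (o + 1/(6*o))*o = o*(o + 1/(6*o)))
218*(g(11) - 483) = 218*((1/6 + 11**2) - 483) = 218*((1/6 + 121) - 483) = 218*(727/6 - 483) = 218*(-2171/6) = -236639/3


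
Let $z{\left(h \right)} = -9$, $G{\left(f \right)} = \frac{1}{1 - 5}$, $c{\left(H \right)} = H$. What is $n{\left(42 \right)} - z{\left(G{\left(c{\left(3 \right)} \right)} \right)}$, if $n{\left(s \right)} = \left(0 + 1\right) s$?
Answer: $51$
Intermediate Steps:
$G{\left(f \right)} = - \frac{1}{4}$ ($G{\left(f \right)} = \frac{1}{-4} = - \frac{1}{4}$)
$n{\left(s \right)} = s$ ($n{\left(s \right)} = 1 s = s$)
$n{\left(42 \right)} - z{\left(G{\left(c{\left(3 \right)} \right)} \right)} = 42 - -9 = 42 + 9 = 51$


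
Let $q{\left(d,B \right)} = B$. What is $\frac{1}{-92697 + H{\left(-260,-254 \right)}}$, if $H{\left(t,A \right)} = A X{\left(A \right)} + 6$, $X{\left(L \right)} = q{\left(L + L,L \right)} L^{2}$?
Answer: $\frac{1}{4162221565} \approx 2.4026 \cdot 10^{-10}$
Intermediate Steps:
$X{\left(L \right)} = L^{3}$ ($X{\left(L \right)} = L L^{2} = L^{3}$)
$H{\left(t,A \right)} = 6 + A^{4}$ ($H{\left(t,A \right)} = A A^{3} + 6 = A^{4} + 6 = 6 + A^{4}$)
$\frac{1}{-92697 + H{\left(-260,-254 \right)}} = \frac{1}{-92697 + \left(6 + \left(-254\right)^{4}\right)} = \frac{1}{-92697 + \left(6 + 4162314256\right)} = \frac{1}{-92697 + 4162314262} = \frac{1}{4162221565}$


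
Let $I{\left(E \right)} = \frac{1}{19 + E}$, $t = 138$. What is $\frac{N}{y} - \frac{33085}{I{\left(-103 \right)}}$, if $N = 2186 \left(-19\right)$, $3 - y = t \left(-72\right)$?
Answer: $\frac{27621830926}{9939} \approx 2.7791 \cdot 10^{6}$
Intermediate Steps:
$y = 9939$ ($y = 3 - 138 \left(-72\right) = 3 - -9936 = 3 + 9936 = 9939$)
$N = -41534$
$\frac{N}{y} - \frac{33085}{I{\left(-103 \right)}} = - \frac{41534}{9939} - \frac{33085}{\frac{1}{19 - 103}} = \left(-41534\right) \frac{1}{9939} - \frac{33085}{\frac{1}{-84}} = - \frac{41534}{9939} - \frac{33085}{- \frac{1}{84}} = - \frac{41534}{9939} - -2779140 = - \frac{41534}{9939} + 2779140 = \frac{27621830926}{9939}$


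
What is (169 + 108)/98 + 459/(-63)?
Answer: -437/98 ≈ -4.4592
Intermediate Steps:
(169 + 108)/98 + 459/(-63) = 277*(1/98) + 459*(-1/63) = 277/98 - 51/7 = -437/98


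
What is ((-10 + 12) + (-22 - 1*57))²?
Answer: 5929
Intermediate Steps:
((-10 + 12) + (-22 - 1*57))² = (2 + (-22 - 57))² = (2 - 79)² = (-77)² = 5929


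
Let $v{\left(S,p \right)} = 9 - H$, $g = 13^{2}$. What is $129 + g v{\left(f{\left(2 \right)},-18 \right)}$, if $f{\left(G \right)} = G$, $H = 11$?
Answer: $-209$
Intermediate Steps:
$g = 169$
$v{\left(S,p \right)} = -2$ ($v{\left(S,p \right)} = 9 - 11 = -2$)
$129 + g v{\left(f{\left(2 \right)},-18 \right)} = 129 + 169 \left(-2\right) = 129 - 338 = -209$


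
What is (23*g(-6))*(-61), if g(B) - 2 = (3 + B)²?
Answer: -15433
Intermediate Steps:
g(B) = 2 + (3 + B)²
(23*g(-6))*(-61) = (23*(2 + (3 - 6)²))*(-61) = (23*(2 + (-3)²))*(-61) = (23*(2 + 9))*(-61) = (23*11)*(-61) = 253*(-61) = -15433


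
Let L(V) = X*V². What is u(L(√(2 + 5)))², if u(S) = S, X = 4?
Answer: 784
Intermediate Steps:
L(V) = 4*V²
u(L(√(2 + 5)))² = (4*(√(2 + 5))²)² = (4*(√7)²)² = (4*7)² = 28² = 784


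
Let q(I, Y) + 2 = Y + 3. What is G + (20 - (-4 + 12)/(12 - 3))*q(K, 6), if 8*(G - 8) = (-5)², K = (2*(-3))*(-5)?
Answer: 10433/72 ≈ 144.90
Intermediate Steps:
K = 30 (K = -6*(-5) = 30)
q(I, Y) = 1 + Y (q(I, Y) = -2 + (Y + 3) = -2 + (3 + Y) = 1 + Y)
G = 89/8 (G = 8 + (⅛)*(-5)² = 8 + (⅛)*25 = 8 + 25/8 = 89/8 ≈ 11.125)
G + (20 - (-4 + 12)/(12 - 3))*q(K, 6) = 89/8 + (20 - (-4 + 12)/(12 - 3))*(1 + 6) = 89/8 + (20 - 8/9)*7 = 89/8 + (172/9)*7 = 89/8 + 1204/9 = 10433/72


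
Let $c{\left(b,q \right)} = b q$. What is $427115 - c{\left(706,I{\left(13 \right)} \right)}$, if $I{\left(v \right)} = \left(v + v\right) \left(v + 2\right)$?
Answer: $151775$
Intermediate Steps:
$I{\left(v \right)} = 2 v \left(2 + v\right)$
$427115 - c{\left(706,I{\left(13 \right)} \right)} = 427115 - 706 \cdot 2 \cdot 13 \left(2 + 13\right) = 427115 - 706 \cdot 2 \cdot 13 \cdot 15 = 427115 - 706 \cdot 390 = 427115 - 275340 = 151775$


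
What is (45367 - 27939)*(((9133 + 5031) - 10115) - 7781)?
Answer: -65041296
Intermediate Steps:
(45367 - 27939)*(((9133 + 5031) - 10115) - 7781) = 17428*((14164 - 10115) - 7781) = 17428*(4049 - 7781) = 17428*(-3732) = -65041296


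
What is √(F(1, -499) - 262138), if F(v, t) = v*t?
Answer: I*√262637 ≈ 512.48*I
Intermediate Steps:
F(v, t) = t*v
√(F(1, -499) - 262138) = √(-499*1 - 262138) = √(-499 - 262138) = √(-262637) = I*√262637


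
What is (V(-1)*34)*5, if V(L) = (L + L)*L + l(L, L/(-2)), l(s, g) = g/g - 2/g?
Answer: -170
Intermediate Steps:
l(s, g) = 1 - 2/g
V(L) = 2*L**2 - 2*(-2 - L/2)/L (V(L) = (L + L)*L + (-2 + L/(-2))/((L/(-2))) = (2*L)*L + (-2 + L*(-1/2))/((L*(-1/2))) = 2*L**2 + (-2 - L/2)/((-L/2)) = 2*L**2 + (-2/L)*(-2 - L/2) = 2*L**2 - 2*(-2 - L/2)/L)
(V(-1)*34)*5 = (((4 - 1 + 2*(-1)**3)/(-1))*34)*5 = (-(4 - 1 + 2*(-1))*34)*5 = (-(4 - 1 - 2)*34)*5 = (-1*1*34)*5 = -1*34*5 = -34*5 = -170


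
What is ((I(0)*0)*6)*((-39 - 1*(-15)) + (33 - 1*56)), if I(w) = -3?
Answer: 0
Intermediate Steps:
((I(0)*0)*6)*((-39 - 1*(-15)) + (33 - 1*56)) = (-3*0*6)*((-39 - 1*(-15)) + (33 - 1*56)) = (0*6)*((-39 + 15) + (33 - 56)) = 0*(-24 - 23) = 0*(-47) = 0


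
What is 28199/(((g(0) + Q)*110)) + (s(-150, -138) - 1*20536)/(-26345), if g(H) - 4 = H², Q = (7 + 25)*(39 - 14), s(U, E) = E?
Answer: 46751113/42362760 ≈ 1.1036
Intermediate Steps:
Q = 800 (Q = 32*25 = 800)
g(H) = 4 + H²
28199/(((g(0) + Q)*110)) + (s(-150, -138) - 1*20536)/(-26345) = 28199/((((4 + 0²) + 800)*110)) + (-138 - 1*20536)/(-26345) = 28199/((((4 + 0) + 800)*110)) + (-138 - 20536)*(-1/26345) = 28199/(((4 + 800)*110)) - 20674*(-1/26345) = 28199/((804*110)) + 20674/26345 = 28199/88440 + 20674/26345 = 46751113/42362760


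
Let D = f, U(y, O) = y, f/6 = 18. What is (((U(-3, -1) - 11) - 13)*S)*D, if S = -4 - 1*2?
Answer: 17496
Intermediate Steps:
f = 108 (f = 6*18 = 108)
S = -6 (S = -4 - 2 = -6)
D = 108
(((U(-3, -1) - 11) - 13)*S)*D = (((-3 - 11) - 13)*(-6))*108 = ((-14 - 13)*(-6))*108 = -27*(-6)*108 = 162*108 = 17496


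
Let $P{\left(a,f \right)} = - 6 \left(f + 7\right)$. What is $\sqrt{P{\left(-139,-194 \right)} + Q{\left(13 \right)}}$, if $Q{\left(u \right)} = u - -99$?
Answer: $\sqrt{1234} \approx 35.128$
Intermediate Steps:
$Q{\left(u \right)} = 99 + u$ ($Q{\left(u \right)} = u + 99 = 99 + u$)
$P{\left(a,f \right)} = -42 - 6 f$ ($P{\left(a,f \right)} = - 6 \left(7 + f\right) = -42 - 6 f$)
$\sqrt{P{\left(-139,-194 \right)} + Q{\left(13 \right)}} = \sqrt{\left(-42 - -1164\right) + \left(99 + 13\right)} = \sqrt{\left(-42 + 1164\right) + 112} = \sqrt{1122 + 112} = \sqrt{1234}$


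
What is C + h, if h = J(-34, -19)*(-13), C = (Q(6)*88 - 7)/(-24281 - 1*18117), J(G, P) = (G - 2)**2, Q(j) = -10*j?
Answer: -42018601/2494 ≈ -16848.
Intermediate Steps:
J(G, P) = (-2 + G)**2
C = 311/2494 (C = (-10*6*88 - 7)/(-24281 - 1*18117) = (-60*88 - 7)/(-24281 - 18117) = (-5280 - 7)/(-42398) = -5287*(-1/42398) = 311/2494 ≈ 0.12470)
h = -16848 (h = (-2 - 34)**2*(-13) = (-36)**2*(-13) = 1296*(-13) = -16848)
C + h = 311/2494 - 16848 = -42018601/2494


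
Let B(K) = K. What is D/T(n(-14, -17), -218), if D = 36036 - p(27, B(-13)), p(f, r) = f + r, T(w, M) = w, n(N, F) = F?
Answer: -36022/17 ≈ -2118.9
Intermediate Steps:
D = 36022 (D = 36036 - (27 - 13) = 36036 - 1*14 = 36036 - 14 = 36022)
D/T(n(-14, -17), -218) = 36022/(-17) = 36022*(-1/17) = -36022/17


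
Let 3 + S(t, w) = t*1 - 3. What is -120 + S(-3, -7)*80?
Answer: -840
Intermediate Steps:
S(t, w) = -6 + t (S(t, w) = -3 + (t*1 - 3) = -3 + (t - 3) = -3 + (-3 + t) = -6 + t)
-120 + S(-3, -7)*80 = -120 + (-6 - 3)*80 = -120 - 9*80 = -120 - 720 = -840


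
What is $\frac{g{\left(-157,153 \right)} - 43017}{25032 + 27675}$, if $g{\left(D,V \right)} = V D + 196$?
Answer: $- \frac{66842}{52707} \approx -1.2682$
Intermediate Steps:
$g{\left(D,V \right)} = 196 + D V$ ($g{\left(D,V \right)} = D V + 196 = 196 + D V$)
$\frac{g{\left(-157,153 \right)} - 43017}{25032 + 27675} = \frac{\left(196 - 24021\right) - 43017}{25032 + 27675} = \frac{\left(196 - 24021\right) - 43017}{52707} = \left(-23825 - 43017\right) \frac{1}{52707} = \left(-66842\right) \frac{1}{52707} = - \frac{66842}{52707}$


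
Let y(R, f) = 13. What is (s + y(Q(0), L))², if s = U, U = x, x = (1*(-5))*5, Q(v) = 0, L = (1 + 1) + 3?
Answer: 144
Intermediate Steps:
L = 5 (L = 2 + 3 = 5)
x = -25 (x = -5*5 = -25)
U = -25
s = -25
(s + y(Q(0), L))² = (-25 + 13)² = (-12)² = 144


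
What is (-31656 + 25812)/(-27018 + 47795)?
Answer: -5844/20777 ≈ -0.28127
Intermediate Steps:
(-31656 + 25812)/(-27018 + 47795) = -5844/20777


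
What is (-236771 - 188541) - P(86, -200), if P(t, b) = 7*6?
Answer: -425354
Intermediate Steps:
P(t, b) = 42
(-236771 - 188541) - P(86, -200) = (-236771 - 188541) - 1*42 = -425312 - 42 = -425354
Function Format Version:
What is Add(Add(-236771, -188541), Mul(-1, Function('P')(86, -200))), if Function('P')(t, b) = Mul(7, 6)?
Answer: -425354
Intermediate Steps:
Function('P')(t, b) = 42
Add(Add(-236771, -188541), Mul(-1, Function('P')(86, -200))) = Add(Add(-236771, -188541), Mul(-1, 42)) = Add(-425312, -42) = -425354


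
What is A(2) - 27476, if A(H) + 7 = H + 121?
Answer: -27360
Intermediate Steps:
A(H) = 114 + H (A(H) = -7 + (H + 121) = -7 + (121 + H) = 114 + H)
A(2) - 27476 = (114 + 2) - 27476 = 116 - 27476 = -27360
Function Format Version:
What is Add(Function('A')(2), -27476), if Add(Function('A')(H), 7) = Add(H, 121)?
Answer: -27360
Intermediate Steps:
Function('A')(H) = Add(114, H) (Function('A')(H) = Add(-7, Add(H, 121)) = Add(-7, Add(121, H)) = Add(114, H))
Add(Function('A')(2), -27476) = Add(Add(114, 2), -27476) = Add(116, -27476) = -27360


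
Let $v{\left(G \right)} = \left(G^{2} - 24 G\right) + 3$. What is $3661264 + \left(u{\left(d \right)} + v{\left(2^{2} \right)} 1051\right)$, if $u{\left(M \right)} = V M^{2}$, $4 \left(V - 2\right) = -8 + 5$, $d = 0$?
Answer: $3580337$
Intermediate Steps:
$V = \frac{5}{4}$ ($V = 2 + \frac{-8 + 5}{4} = 2 + \frac{1}{4} \left(-3\right) = 2 - \frac{3}{4} = \frac{5}{4} \approx 1.25$)
$u{\left(M \right)} = \frac{5 M^{2}}{4}$
$v{\left(G \right)} = 3 + G^{2} - 24 G$
$3661264 + \left(u{\left(d \right)} + v{\left(2^{2} \right)} 1051\right) = 3661264 + \left(\frac{5 \cdot 0^{2}}{4} + \left(3 + \left(2^{2}\right)^{2} - 24 \cdot 2^{2}\right) 1051\right) = 3661264 + \left(\frac{5}{4} \cdot 0 + \left(3 + 4^{2} - 96\right) 1051\right) = 3661264 + \left(0 + \left(3 + 16 - 96\right) 1051\right) = 3661264 + \left(0 - 80927\right) = 3661264 - 80927 = 3580337$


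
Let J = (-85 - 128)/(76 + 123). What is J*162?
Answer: -34506/199 ≈ -173.40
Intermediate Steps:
J = -213/199 ≈ -1.0704
J*162 = -213/199*162 = -34506/199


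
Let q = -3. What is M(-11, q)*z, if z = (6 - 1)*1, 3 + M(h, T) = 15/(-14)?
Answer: -285/14 ≈ -20.357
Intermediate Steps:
M(h, T) = -57/14 (M(h, T) = -3 + 15/(-14) = -3 + 15*(-1/14) = -3 - 15/14 = -57/14)
z = 5 (z = 5*1 = 5)
M(-11, q)*z = -57/14*5 = -285/14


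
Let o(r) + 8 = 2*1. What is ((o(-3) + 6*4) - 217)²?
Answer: 39601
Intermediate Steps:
o(r) = -6 (o(r) = -8 + 2*1 = -8 + 2 = -6)
((o(-3) + 6*4) - 217)² = ((-6 + 6*4) - 217)² = ((-6 + 24) - 217)² = (18 - 217)² = (-199)² = 39601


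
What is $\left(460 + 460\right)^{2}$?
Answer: $846400$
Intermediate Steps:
$\left(460 + 460\right)^{2} = 920^{2} = 846400$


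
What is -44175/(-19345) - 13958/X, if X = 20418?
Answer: 63194764/39498621 ≈ 1.5999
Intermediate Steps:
-44175/(-19345) - 13958/X = -44175/(-19345) - 13958/20418 = -44175*(-1/19345) - 13958*1/20418 = 8835/3869 - 6979/10209 = 63194764/39498621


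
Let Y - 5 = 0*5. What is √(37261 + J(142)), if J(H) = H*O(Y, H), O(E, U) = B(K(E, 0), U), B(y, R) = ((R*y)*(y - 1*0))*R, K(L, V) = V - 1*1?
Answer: √2900549 ≈ 1703.1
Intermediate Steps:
K(L, V) = -1 + V (K(L, V) = V - 1 = -1 + V)
Y = 5 (Y = 5 + 0*5 = 5 + 0 = 5)
B(y, R) = R²*y² (B(y, R) = ((R*y)*(y + 0))*R = ((R*y)*y)*R = (R*y²)*R = R²*y²)
O(E, U) = U² (O(E, U) = U²*(-1 + 0)² = U²*(-1)² = U²*1 = U²)
J(H) = H³ (J(H) = H*H² = H³)
√(37261 + J(142)) = √(37261 + 142³) = √(37261 + 2863288) = √2900549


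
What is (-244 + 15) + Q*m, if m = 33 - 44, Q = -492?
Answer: 5183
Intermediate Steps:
m = -11 (m = 33 - 11*4 = 33 - 44 = -11)
(-244 + 15) + Q*m = (-244 + 15) - 492*(-11) = -229 + 5412 = 5183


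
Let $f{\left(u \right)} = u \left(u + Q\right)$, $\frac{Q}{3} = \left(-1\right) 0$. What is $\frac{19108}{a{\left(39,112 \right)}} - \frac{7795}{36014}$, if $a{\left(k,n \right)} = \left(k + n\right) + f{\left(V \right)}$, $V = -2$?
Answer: $\frac{686947287}{5582170} \approx 123.06$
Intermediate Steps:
$Q = 0$ ($Q = 3 \left(\left(-1\right) 0\right) = 3 \cdot 0 = 0$)
$f{\left(u \right)} = u^{2}$ ($f{\left(u \right)} = u \left(u + 0\right) = u u = u^{2}$)
$a{\left(k,n \right)} = 4 + k + n$ ($a{\left(k,n \right)} = \left(k + n\right) + \left(-2\right)^{2} = \left(k + n\right) + 4 = 4 + k + n$)
$\frac{19108}{a{\left(39,112 \right)}} - \frac{7795}{36014} = \frac{19108}{4 + 39 + 112} - \frac{7795}{36014} = \frac{19108}{155} - \frac{7795}{36014} = \frac{686947287}{5582170}$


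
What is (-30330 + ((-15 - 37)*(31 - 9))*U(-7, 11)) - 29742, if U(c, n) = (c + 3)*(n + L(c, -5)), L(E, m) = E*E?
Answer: 214488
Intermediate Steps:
L(E, m) = E²
U(c, n) = (3 + c)*(n + c²) (U(c, n) = (c + 3)*(n + c²) = (3 + c)*(n + c²))
(-30330 + ((-15 - 37)*(31 - 9))*U(-7, 11)) - 29742 = (-30330 + ((-15 - 37)*(31 - 9))*((-7)³ + 3*11 + 3*(-7)² - 7*11)) - 29742 = (-30330 + (-52*22)*(-343 + 33 + 3*49 - 77)) - 29742 = (-30330 - 1144*(-343 + 33 + 147 - 77)) - 29742 = (-30330 - 1144*(-240)) - 29742 = (-30330 + 274560) - 29742 = 244230 - 29742 = 214488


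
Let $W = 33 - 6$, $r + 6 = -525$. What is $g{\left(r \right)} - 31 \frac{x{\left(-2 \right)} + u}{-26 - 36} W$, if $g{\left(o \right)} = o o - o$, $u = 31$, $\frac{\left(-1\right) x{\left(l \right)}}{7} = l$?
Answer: $\frac{566199}{2} \approx 2.831 \cdot 10^{5}$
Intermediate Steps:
$r = -531$ ($r = -6 - 525 = -531$)
$x{\left(l \right)} = - 7 l$
$W = 27$
$g{\left(o \right)} = o^{2} - o$
$g{\left(r \right)} - 31 \frac{x{\left(-2 \right)} + u}{-26 - 36} W = - 531 \left(-1 - 531\right) - 31 \frac{\left(-7\right) \left(-2\right) + 31}{-26 - 36} \cdot 27 = \left(-531\right) \left(-532\right) - 31 \frac{14 + 31}{-62} \cdot 27 = 282492 - 31 \cdot 45 \left(- \frac{1}{62}\right) 27 = 282492 - 31 \left(- \frac{45}{62}\right) 27 = 282492 - \left(- \frac{45}{2}\right) 27 = 282492 - - \frac{1215}{2} = 282492 + \frac{1215}{2} = \frac{566199}{2}$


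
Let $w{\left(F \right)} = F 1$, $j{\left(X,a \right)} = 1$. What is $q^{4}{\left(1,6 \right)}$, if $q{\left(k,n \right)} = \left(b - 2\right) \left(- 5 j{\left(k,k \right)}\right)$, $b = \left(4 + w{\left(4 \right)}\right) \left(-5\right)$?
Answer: $1944810000$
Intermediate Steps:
$w{\left(F \right)} = F$
$b = -40$ ($b = \left(4 + 4\right) \left(-5\right) = 8 \left(-5\right) = -40$)
$q{\left(k,n \right)} = 210$ ($q{\left(k,n \right)} = \left(-40 - 2\right) \left(\left(-5\right) 1\right) = \left(-42\right) \left(-5\right) = 210$)
$q^{4}{\left(1,6 \right)} = 210^{4} = 1944810000$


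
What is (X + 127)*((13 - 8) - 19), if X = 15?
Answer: -1988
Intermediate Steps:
(X + 127)*((13 - 8) - 19) = (15 + 127)*((13 - 8) - 19) = 142*(5 - 19) = 142*(-14) = -1988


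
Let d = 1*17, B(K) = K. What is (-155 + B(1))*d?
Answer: -2618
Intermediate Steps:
d = 17
(-155 + B(1))*d = (-155 + 1)*17 = -154*17 = -2618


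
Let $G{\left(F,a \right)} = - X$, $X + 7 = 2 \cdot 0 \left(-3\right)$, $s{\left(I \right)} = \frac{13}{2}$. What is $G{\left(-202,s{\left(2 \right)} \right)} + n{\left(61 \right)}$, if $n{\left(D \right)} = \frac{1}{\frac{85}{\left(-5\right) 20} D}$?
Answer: $\frac{7239}{1037} \approx 6.9807$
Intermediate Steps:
$s{\left(I \right)} = \frac{13}{2}$ ($s{\left(I \right)} = 13 \cdot \frac{1}{2} = \frac{13}{2}$)
$X = -7$ ($X = -7 + 2 \cdot 0 \left(-3\right) = -7 + 0 \left(-3\right) = -7 + 0 = -7$)
$G{\left(F,a \right)} = 7$ ($G{\left(F,a \right)} = \left(-1\right) \left(-7\right) = 7$)
$n{\left(D \right)} = - \frac{20}{17 D}$ ($n{\left(D \right)} = \frac{1}{\frac{85}{-100} D} = \frac{1}{85 \left(- \frac{1}{100}\right) D} = \frac{1}{\left(- \frac{17}{20}\right) D} = - \frac{20}{17 D}$)
$G{\left(-202,s{\left(2 \right)} \right)} + n{\left(61 \right)} = 7 - \frac{20}{17 \cdot 61} = 7 - \frac{20}{1037} = \frac{7239}{1037}$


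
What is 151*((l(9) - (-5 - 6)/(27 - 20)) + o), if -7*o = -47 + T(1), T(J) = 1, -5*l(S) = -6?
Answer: 49377/35 ≈ 1410.8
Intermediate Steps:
l(S) = 6/5 (l(S) = -⅕*(-6) = 6/5)
o = 46/7 (o = -(-47 + 1)/7 = -⅐*(-46) = 46/7 ≈ 6.5714)
151*((l(9) - (-5 - 6)/(27 - 20)) + o) = 151*((6/5 - (-5 - 6)/(27 - 20)) + 46/7) = 151*((6/5 - (-11)/7) + 46/7) = 151*((6/5 - 1*(-11/7)) + 46/7) = 151*((6/5 + 11/7) + 46/7) = 151*(97/35 + 46/7) = 151*(327/35) = 49377/35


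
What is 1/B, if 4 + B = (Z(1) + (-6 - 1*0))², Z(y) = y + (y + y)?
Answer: ⅕ ≈ 0.20000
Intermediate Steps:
Z(y) = 3*y (Z(y) = y + 2*y = 3*y)
B = 5 (B = -4 + (3*1 + (-6 - 1*0))² = -4 + (3 + (-6 + 0))² = -4 + (3 - 6)² = -4 + (-3)² = -4 + 9 = 5)
1/B = 1/5 = ⅕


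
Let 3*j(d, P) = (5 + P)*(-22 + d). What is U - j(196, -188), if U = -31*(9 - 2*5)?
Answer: 10645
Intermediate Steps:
j(d, P) = (-22 + d)*(5 + P)/3 (j(d, P) = ((5 + P)*(-22 + d))/3 = ((-22 + d)*(5 + P))/3 = (-22 + d)*(5 + P)/3)
U = 31 (U = -31*(9 - 10) = -31*(-1) = 31)
U - j(196, -188) = 31 - (-110/3 - 22/3*(-188) + (5/3)*196 + (⅓)*(-188)*196) = 31 - (-110/3 + 4136/3 + 980/3 - 36848/3) = 31 - 1*(-10614) = 31 + 10614 = 10645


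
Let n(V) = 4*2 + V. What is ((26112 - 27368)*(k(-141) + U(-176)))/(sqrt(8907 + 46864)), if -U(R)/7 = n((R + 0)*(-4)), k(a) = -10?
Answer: 6272464*sqrt(55771)/55771 ≈ 26560.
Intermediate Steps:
n(V) = 8 + V
U(R) = -56 + 28*R (U(R) = -7*(8 + (R + 0)*(-4)) = -7*(8 + R*(-4)) = -7*(8 - 4*R) = -56 + 28*R)
((26112 - 27368)*(k(-141) + U(-176)))/(sqrt(8907 + 46864)) = ((26112 - 27368)*(-10 + (-56 + 28*(-176))))/(sqrt(8907 + 46864)) = (-1256*(-10 + (-56 - 4928)))/(sqrt(55771)) = (-1256*(-10 - 4984))*(sqrt(55771)/55771) = (-1256*(-4994))*(sqrt(55771)/55771) = 6272464*(sqrt(55771)/55771) = 6272464*sqrt(55771)/55771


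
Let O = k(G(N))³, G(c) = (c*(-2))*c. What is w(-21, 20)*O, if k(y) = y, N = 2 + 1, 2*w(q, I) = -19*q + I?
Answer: -1221804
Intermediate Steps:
w(q, I) = I/2 - 19*q/2 (w(q, I) = (-19*q + I)/2 = (I - 19*q)/2 = I/2 - 19*q/2)
N = 3
G(c) = -2*c² (G(c) = (-2*c)*c = -2*c²)
O = -5832 (O = (-2*3²)³ = (-2*9)³ = (-18)³ = -5832)
w(-21, 20)*O = ((½)*20 - 19/2*(-21))*(-5832) = (10 + 399/2)*(-5832) = (419/2)*(-5832) = -1221804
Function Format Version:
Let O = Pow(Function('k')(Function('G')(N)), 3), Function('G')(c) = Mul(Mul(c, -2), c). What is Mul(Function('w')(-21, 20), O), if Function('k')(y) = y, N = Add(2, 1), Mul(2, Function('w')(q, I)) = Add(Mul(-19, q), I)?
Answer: -1221804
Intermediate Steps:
Function('w')(q, I) = Add(Mul(Rational(1, 2), I), Mul(Rational(-19, 2), q)) (Function('w')(q, I) = Mul(Rational(1, 2), Add(Mul(-19, q), I)) = Mul(Rational(1, 2), Add(I, Mul(-19, q))) = Add(Mul(Rational(1, 2), I), Mul(Rational(-19, 2), q)))
N = 3
Function('G')(c) = Mul(-2, Pow(c, 2)) (Function('G')(c) = Mul(Mul(-2, c), c) = Mul(-2, Pow(c, 2)))
O = -5832 (O = Pow(Mul(-2, Pow(3, 2)), 3) = Pow(Mul(-2, 9), 3) = Pow(-18, 3) = -5832)
Mul(Function('w')(-21, 20), O) = Mul(Add(Mul(Rational(1, 2), 20), Mul(Rational(-19, 2), -21)), -5832) = Mul(Add(10, Rational(399, 2)), -5832) = Mul(Rational(419, 2), -5832) = -1221804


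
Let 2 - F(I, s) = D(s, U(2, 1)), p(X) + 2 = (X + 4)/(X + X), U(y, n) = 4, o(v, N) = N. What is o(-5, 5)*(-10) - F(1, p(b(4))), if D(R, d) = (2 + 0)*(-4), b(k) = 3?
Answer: -60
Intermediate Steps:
D(R, d) = -8 (D(R, d) = 2*(-4) = -8)
p(X) = -2 + (4 + X)/(2*X) (p(X) = -2 + (X + 4)/(X + X) = -2 + (4 + X)/((2*X)) = -2 + (4 + X)*(1/(2*X)) = -2 + (4 + X)/(2*X))
F(I, s) = 10 (F(I, s) = 2 - 1*(-8) = 2 + 8 = 10)
o(-5, 5)*(-10) - F(1, p(b(4))) = 5*(-10) - 1*10 = -50 - 10 = -60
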